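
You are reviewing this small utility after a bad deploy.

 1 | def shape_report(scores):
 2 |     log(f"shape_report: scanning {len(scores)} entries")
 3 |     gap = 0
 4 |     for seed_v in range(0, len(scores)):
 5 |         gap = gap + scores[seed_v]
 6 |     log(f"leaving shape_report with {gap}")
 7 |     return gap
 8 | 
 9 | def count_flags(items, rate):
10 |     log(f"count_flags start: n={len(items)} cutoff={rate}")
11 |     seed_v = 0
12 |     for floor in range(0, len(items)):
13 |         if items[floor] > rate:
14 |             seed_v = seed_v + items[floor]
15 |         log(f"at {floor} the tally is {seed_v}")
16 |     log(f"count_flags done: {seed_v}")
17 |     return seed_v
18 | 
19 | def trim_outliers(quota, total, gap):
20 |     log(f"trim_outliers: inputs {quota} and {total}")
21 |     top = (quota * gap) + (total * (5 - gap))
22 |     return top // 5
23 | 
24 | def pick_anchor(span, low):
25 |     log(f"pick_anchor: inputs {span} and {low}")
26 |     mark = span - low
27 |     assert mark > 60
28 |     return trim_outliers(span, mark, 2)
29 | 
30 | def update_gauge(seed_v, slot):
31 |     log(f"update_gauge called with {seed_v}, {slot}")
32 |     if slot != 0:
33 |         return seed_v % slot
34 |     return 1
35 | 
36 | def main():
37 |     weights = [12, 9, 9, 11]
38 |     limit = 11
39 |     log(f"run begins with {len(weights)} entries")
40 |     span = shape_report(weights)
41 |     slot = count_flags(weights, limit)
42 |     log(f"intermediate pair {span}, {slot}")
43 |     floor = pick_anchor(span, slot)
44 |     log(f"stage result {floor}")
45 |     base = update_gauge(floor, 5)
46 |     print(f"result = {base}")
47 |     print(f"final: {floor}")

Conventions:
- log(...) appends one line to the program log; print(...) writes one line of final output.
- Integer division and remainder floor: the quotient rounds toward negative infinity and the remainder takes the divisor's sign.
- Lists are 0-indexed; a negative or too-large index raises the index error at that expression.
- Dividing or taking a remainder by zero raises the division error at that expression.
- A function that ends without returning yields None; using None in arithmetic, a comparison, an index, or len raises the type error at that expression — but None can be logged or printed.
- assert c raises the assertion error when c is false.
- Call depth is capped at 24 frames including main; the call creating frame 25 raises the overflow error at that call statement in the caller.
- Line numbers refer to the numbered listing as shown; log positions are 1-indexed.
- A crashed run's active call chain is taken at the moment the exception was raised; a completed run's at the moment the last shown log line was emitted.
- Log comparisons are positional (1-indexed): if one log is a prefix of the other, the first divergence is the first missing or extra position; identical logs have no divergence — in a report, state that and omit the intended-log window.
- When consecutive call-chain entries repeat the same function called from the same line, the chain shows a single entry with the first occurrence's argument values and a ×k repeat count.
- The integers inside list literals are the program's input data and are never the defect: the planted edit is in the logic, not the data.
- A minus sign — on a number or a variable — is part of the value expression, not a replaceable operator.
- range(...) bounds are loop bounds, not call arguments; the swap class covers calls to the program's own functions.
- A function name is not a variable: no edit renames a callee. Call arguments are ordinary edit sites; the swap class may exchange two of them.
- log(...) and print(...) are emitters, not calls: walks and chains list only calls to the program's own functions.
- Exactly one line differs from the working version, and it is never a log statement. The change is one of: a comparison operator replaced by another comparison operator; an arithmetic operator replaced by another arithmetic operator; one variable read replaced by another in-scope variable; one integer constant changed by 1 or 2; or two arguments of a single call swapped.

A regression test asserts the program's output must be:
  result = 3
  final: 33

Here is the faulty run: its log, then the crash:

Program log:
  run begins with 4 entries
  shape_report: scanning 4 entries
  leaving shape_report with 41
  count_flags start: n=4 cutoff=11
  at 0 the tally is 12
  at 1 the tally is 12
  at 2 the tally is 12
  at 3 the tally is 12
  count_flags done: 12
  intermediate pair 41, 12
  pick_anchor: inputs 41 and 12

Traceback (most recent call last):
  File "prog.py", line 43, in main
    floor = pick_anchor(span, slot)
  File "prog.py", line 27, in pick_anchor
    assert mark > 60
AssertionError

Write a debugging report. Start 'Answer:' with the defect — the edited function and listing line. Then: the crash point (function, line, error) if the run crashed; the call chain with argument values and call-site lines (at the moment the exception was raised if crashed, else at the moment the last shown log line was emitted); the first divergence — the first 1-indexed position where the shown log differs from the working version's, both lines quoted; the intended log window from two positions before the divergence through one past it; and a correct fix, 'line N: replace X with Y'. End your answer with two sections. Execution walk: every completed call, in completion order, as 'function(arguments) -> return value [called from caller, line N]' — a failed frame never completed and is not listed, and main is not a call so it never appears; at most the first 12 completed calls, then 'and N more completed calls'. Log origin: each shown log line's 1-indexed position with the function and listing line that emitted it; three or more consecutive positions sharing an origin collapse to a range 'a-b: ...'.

Answer: the defect is in pick_anchor at line 27.
Key observation: The faulty run's log stops after 11 lines; the working version's next line would be 'trim_outliers: inputs 41 and 29'.
Crash: pick_anchor, line 27, AssertionError.
Call chain: main -> pick_anchor(41, 12) (called at line 43).
First divergence: position 12 (shown log ended at 11 lines; the working version continues: 'trim_outliers: inputs 41 and 29').
Intended log window:
  10: intermediate pair 41, 12
  11: pick_anchor: inputs 41 and 12
  12: trim_outliers: inputs 41 and 29
  13: stage result 33
Execution walk:
  shape_report([12, 9, 9, 11]) -> 41  [called from main, line 40]
  count_flags([12, 9, 9, 11], 11) -> 12  [called from main, line 41]
Log origins:
  1: logged in main at line 39
  2: logged in shape_report at line 2
  3: logged in shape_report at line 6
  4: logged in count_flags at line 10
  5-8: logged in count_flags at line 15
  9: logged in count_flags at line 16
  10: logged in main at line 42
  11: logged in pick_anchor at line 25
A correct fix: line 27: replace `>` with `<=`.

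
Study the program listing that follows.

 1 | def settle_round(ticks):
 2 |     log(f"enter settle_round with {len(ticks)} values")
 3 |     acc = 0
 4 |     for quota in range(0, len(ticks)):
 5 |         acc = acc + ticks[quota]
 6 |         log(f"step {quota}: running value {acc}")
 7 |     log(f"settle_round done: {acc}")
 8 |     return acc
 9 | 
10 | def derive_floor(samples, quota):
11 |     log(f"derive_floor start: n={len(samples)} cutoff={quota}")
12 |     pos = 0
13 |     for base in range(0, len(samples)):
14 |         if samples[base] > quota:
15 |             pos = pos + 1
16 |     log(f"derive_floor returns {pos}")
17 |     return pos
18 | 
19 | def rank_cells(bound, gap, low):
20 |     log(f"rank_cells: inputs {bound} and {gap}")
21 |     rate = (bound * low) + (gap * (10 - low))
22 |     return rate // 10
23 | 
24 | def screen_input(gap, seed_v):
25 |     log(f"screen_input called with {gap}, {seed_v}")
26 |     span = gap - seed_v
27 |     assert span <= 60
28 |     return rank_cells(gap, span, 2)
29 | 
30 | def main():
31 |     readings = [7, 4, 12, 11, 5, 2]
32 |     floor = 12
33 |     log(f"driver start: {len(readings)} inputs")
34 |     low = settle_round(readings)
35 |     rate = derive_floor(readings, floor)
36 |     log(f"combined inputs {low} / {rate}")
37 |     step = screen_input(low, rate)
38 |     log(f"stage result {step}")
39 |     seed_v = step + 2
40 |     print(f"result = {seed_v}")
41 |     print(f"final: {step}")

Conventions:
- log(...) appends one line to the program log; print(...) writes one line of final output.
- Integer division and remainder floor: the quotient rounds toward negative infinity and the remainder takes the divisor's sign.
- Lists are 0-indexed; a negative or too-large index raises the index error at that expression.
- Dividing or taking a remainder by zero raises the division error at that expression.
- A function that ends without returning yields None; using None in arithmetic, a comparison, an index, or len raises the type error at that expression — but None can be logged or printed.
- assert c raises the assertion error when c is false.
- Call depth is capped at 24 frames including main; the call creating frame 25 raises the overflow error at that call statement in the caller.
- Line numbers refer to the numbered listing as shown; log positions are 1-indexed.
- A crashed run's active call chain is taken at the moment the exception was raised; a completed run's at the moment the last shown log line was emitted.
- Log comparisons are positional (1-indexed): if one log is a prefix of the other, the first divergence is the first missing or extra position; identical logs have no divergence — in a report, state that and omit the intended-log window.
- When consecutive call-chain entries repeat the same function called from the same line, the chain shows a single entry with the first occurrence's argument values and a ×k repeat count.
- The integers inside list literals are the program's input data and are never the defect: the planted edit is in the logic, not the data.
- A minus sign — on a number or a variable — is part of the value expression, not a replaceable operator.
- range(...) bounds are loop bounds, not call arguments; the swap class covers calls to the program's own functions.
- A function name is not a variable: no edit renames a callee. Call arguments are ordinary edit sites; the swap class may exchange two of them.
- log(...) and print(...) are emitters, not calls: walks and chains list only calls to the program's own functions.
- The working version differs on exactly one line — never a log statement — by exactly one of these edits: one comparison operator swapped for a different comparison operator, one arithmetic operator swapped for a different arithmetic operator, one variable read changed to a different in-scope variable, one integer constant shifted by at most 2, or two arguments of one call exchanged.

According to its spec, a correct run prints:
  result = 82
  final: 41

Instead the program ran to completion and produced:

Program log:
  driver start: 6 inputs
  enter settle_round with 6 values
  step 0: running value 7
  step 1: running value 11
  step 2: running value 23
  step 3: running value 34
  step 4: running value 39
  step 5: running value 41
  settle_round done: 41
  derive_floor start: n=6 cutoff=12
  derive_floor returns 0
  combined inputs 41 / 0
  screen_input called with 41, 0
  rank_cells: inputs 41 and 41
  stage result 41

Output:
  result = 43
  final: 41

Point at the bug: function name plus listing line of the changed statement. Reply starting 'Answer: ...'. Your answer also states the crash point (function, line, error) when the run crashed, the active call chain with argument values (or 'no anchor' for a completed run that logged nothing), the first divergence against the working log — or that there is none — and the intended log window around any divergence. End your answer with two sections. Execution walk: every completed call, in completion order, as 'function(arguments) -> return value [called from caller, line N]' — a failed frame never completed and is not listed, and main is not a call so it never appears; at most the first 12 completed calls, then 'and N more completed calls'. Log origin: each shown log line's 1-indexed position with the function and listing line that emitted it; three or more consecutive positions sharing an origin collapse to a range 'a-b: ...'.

Answer: the defect is in main at line 39.
Key fact: Nothing in the log betrays the bug — only the output does.
Call chain: main.
First divergence: none — the logs agree in full.
Execution walk:
  settle_round([7, 4, 12, 11, 5, 2]) -> 41  [called from main, line 34]
  derive_floor([7, 4, 12, 11, 5, 2], 12) -> 0  [called from main, line 35]
  rank_cells(41, 41, 2) -> 41  [called from screen_input, line 28]
  screen_input(41, 0) -> 41  [called from main, line 37]
Log origins:
  1: logged in main at line 33
  2: logged in settle_round at line 2
  3-8: logged in settle_round at line 6
  9: logged in settle_round at line 7
  10: logged in derive_floor at line 11
  11: logged in derive_floor at line 16
  12: logged in main at line 36
  13: logged in screen_input at line 25
  14: logged in rank_cells at line 20
  15: logged in main at line 38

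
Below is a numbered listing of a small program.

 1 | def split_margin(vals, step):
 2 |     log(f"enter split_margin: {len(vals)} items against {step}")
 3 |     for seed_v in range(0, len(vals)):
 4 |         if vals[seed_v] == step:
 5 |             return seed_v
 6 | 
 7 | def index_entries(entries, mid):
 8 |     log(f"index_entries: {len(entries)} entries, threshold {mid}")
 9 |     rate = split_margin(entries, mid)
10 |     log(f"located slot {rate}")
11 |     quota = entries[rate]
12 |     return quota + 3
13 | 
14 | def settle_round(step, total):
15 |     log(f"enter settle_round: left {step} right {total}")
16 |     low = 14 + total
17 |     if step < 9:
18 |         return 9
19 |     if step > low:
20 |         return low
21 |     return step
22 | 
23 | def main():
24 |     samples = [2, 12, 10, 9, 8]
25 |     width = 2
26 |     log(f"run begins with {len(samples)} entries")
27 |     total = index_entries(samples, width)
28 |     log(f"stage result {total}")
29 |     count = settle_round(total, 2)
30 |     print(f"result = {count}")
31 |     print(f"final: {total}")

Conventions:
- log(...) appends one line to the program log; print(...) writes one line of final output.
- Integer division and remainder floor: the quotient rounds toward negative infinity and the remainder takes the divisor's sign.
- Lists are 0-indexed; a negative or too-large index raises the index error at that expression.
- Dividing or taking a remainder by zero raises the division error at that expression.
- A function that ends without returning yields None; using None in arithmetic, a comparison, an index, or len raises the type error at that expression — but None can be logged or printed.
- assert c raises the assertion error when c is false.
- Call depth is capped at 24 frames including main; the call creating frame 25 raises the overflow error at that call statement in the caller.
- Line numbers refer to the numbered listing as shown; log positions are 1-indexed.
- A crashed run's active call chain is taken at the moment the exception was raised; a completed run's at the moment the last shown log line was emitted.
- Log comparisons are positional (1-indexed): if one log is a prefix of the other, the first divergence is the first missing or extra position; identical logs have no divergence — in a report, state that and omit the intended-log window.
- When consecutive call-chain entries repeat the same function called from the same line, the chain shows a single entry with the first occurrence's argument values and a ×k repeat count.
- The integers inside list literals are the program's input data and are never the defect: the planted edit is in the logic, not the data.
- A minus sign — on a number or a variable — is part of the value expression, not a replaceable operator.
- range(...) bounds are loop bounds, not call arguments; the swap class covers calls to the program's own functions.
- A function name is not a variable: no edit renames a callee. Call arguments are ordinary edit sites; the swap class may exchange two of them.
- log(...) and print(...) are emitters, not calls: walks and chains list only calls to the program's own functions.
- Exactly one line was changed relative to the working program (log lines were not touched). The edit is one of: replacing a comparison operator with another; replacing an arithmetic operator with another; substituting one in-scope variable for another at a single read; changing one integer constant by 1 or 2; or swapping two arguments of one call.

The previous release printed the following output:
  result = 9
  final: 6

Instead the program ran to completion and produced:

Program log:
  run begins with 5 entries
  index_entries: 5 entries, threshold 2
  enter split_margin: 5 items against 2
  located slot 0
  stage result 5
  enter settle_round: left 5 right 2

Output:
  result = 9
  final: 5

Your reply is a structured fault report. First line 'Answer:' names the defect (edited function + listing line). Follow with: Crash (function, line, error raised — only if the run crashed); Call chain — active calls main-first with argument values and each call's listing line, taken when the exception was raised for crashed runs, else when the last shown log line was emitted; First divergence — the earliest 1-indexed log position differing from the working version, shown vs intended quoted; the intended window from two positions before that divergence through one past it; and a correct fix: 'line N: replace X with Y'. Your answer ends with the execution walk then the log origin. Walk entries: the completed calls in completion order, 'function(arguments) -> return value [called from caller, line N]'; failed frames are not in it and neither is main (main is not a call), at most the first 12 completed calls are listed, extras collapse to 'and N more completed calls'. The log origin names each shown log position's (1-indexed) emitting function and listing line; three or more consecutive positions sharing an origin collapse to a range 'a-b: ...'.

Answer: the defect is in index_entries at line 12.
The tell: Position 5 is the first bad log line: 'stage result 5' should read 'stage result 6'.
Call chain: main -> settle_round(5, 2) (called at line 29).
First divergence: position 5 — shown 'stage result 5', intended 'stage result 6'.
Intended log window:
  3: enter split_margin: 5 items against 2
  4: located slot 0
  5: stage result 6
  6: enter settle_round: left 6 right 2
Execution walk:
  split_margin([2, 12, 10, 9, 8], 2) -> 0  [called from index_entries, line 9]
  index_entries([2, 12, 10, 9, 8], 2) -> 5  [called from main, line 27]
  settle_round(5, 2) -> 9  [called from main, line 29]
Origin of each log line:
  1: from main, line 26
  2: from index_entries, line 8
  3: from split_margin, line 2
  4: from index_entries, line 10
  5: from main, line 28
  6: from settle_round, line 15
A correct fix: line 12: replace `+` with `*`.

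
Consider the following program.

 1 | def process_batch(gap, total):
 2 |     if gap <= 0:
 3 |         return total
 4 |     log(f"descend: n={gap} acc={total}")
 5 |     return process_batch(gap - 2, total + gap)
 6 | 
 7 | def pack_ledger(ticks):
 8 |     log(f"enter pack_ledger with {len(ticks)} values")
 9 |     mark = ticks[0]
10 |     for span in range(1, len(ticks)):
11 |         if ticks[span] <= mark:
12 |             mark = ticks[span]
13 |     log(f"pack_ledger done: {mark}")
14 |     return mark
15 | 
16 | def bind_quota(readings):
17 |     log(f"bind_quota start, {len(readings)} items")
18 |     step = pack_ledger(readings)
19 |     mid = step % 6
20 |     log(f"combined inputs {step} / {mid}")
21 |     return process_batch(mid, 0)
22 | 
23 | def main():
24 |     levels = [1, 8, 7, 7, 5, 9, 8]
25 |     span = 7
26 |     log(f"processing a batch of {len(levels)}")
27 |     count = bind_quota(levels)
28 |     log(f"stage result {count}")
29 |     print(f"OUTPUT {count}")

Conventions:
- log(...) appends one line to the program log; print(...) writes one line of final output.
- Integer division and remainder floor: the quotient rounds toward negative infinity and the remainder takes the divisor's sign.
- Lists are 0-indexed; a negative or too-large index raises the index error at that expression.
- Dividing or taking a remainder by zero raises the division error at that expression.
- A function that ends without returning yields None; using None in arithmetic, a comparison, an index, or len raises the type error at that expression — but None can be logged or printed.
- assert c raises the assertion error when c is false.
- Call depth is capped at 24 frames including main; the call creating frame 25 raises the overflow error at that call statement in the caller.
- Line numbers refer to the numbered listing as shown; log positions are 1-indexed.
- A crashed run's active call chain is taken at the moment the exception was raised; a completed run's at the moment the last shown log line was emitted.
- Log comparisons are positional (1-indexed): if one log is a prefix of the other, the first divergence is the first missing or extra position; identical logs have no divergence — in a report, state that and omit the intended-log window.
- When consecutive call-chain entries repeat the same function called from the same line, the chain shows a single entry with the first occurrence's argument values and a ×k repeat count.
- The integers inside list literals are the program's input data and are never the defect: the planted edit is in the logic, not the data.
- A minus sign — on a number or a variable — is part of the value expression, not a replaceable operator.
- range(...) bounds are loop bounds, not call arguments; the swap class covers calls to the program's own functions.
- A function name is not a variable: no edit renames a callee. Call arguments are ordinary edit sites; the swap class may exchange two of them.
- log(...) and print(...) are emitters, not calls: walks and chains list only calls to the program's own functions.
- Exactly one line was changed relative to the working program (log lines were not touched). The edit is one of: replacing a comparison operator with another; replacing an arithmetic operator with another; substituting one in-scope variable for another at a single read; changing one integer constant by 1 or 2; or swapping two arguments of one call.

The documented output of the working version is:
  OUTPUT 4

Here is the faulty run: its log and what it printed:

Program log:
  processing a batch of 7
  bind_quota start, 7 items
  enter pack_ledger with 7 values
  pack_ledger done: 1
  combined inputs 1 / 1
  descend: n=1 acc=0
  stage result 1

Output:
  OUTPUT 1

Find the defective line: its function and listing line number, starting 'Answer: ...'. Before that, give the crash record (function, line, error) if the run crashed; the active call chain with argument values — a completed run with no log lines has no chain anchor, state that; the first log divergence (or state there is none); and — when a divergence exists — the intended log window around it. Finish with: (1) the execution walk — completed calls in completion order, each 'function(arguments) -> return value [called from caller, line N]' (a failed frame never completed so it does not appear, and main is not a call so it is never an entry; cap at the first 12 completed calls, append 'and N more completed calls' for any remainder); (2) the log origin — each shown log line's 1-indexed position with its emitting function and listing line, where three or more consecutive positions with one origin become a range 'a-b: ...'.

Answer: the defect is in pack_ledger at line 11.
Key fact: The log first diverges at position 4: the faulty run prints 'pack_ledger done: 1' where the working version prints 'pack_ledger done: 9'.
Call chain: main.
First divergence: position 4 — the shown line 'pack_ledger done: 1' should read 'pack_ledger done: 9'.
Intended log window:
  2: bind_quota start, 7 items
  3: enter pack_ledger with 7 values
  4: pack_ledger done: 9
  5: combined inputs 9 / 3
Execution walk:
  pack_ledger([1, 8, 7, 7, 5, 9, 8]) -> 1  [called from bind_quota, line 18]
  process_batch(-1, 1) -> 1  [called from process_batch, line 5]
  process_batch(1, 0) -> 1  [called from bind_quota, line 21]
  bind_quota([1, 8, 7, 7, 5, 9, 8]) -> 1  [called from main, line 27]
Log origins:
  1: from main, line 26
  2: from bind_quota, line 17
  3: from pack_ledger, line 8
  4: from pack_ledger, line 13
  5: from bind_quota, line 20
  6: from process_batch, line 4
  7: from main, line 28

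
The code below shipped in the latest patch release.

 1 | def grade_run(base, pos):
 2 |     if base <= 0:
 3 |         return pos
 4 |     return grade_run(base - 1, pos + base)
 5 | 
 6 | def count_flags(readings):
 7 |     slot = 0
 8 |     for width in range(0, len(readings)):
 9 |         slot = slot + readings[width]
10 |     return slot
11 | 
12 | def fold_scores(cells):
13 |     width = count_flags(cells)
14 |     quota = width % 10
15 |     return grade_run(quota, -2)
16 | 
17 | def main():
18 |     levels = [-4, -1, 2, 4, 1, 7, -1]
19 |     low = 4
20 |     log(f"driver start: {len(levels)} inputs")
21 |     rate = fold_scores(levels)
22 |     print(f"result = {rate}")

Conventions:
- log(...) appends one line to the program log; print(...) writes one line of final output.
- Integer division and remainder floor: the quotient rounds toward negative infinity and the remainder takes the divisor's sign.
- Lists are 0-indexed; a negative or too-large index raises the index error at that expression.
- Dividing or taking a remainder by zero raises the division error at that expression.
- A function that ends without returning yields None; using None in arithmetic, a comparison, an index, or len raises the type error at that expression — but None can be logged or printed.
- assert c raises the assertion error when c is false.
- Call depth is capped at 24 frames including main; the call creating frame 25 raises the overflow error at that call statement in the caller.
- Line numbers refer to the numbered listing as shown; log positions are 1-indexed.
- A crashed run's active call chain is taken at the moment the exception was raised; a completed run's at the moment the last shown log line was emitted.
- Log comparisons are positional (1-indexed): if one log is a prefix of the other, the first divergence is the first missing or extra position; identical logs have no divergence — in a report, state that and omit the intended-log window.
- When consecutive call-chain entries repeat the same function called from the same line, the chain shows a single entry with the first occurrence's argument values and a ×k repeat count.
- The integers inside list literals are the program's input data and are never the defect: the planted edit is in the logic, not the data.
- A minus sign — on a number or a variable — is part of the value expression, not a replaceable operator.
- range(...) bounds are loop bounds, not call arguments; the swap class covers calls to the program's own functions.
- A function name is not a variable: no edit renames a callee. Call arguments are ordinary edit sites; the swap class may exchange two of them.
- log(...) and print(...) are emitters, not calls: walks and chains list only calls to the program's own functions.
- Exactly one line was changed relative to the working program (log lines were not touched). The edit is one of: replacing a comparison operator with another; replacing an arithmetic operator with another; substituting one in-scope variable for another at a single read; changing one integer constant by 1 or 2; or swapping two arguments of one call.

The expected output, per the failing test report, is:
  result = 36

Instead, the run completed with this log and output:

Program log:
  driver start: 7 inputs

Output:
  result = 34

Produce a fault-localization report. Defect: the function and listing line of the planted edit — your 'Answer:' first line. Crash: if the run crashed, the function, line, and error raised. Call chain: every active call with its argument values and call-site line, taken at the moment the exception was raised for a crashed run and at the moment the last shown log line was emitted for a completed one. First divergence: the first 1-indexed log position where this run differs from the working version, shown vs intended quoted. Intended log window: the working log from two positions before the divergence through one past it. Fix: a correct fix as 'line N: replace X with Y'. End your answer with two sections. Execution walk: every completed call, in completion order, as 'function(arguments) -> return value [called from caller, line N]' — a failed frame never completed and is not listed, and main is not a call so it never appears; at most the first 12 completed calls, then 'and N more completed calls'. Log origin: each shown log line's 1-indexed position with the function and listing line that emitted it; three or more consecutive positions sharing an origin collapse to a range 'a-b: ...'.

Answer: the defect is in fold_scores at line 15.
Key observation: The two runs log identically and part ways only at the printed values.
Call chain: main.
First divergence: none; the two logs match at every position.
Execution walk:
  count_flags([-4, -1, 2, 4, 1, 7, -1]) -> 8  [called from fold_scores, line 13]
  grade_run(0, 34) -> 34  [called from grade_run, line 4]
  grade_run(1, 33) -> 34  [called from grade_run, line 4]
  grade_run(2, 31) -> 34  [called from grade_run, line 4]
  grade_run(3, 28) -> 34  [called from grade_run, line 4]
  grade_run(4, 24) -> 34  [called from grade_run, line 4]
  grade_run(5, 19) -> 34  [called from grade_run, line 4]
  grade_run(6, 13) -> 34  [called from grade_run, line 4]
  grade_run(7, 6) -> 34  [called from grade_run, line 4]
  grade_run(8, -2) -> 34  [called from fold_scores, line 15]
  fold_scores([-4, -1, 2, 4, 1, 7, -1]) -> 34  [called from main, line 21]
Log origins:
  1: from main, line 20
A correct fix: line 15: replace `-2` with `0`.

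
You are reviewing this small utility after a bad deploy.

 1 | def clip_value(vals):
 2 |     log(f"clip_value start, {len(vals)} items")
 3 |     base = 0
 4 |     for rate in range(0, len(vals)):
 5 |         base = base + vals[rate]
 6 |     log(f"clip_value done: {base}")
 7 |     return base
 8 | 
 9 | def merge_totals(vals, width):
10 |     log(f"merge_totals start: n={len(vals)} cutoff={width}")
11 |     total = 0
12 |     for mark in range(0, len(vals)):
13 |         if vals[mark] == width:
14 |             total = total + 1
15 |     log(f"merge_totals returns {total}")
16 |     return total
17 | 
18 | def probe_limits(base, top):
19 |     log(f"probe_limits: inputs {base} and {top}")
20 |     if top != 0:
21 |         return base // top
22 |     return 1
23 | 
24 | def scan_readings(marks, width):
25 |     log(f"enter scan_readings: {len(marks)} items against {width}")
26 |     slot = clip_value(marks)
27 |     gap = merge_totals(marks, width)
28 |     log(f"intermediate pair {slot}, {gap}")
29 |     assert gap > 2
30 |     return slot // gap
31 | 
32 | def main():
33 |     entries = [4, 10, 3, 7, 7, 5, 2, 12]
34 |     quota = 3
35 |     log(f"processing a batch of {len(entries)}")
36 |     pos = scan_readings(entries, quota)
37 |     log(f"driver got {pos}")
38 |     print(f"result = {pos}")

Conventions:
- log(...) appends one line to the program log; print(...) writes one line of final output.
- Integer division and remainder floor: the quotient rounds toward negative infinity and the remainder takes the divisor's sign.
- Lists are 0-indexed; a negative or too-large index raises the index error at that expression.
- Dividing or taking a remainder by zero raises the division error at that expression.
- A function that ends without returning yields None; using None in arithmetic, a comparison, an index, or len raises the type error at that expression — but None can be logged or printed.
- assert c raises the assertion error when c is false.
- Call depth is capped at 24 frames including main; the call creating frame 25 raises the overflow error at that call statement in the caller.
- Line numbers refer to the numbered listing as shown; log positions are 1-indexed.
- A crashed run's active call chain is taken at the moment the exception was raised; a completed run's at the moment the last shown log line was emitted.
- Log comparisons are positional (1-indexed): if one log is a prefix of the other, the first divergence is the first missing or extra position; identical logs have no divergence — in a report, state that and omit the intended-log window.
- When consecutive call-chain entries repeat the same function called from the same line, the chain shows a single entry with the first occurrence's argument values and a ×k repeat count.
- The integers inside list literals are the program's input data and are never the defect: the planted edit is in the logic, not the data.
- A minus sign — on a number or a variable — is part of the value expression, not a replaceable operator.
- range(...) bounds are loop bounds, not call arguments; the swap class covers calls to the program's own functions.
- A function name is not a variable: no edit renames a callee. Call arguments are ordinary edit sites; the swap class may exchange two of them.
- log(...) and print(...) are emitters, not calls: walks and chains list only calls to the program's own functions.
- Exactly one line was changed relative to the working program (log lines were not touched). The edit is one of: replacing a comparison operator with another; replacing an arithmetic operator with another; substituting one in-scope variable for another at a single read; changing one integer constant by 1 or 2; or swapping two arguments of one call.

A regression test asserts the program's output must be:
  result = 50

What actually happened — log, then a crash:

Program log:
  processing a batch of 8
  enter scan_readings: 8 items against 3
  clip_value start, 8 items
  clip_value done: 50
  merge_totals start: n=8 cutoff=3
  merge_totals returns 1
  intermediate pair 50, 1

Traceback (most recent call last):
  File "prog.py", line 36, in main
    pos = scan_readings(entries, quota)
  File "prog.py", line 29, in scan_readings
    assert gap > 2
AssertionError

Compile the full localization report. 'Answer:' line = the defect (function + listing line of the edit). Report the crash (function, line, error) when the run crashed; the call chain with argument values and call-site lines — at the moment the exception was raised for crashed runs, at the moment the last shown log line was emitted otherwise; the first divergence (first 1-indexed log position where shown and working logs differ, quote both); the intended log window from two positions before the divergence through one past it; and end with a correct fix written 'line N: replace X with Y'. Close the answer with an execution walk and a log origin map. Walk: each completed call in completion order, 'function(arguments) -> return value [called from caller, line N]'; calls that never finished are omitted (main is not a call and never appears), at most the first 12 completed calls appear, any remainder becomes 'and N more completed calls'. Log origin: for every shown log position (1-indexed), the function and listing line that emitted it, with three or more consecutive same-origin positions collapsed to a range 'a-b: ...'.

Answer: the defect is in scan_readings at line 29.
Key fact: The faulty run's log stops after 7 lines; the working version's next line would be 'driver got 50'.
Crash: scan_readings, line 29, AssertionError.
Call chain: main -> scan_readings([4, 10, 3, 7, 7, 5, 2, 12], 3) (called at line 36).
First divergence: position 8 — after 7 matching lines the faulty run goes silent; intended next line 'driver got 50'.
Intended log window:
  6: merge_totals returns 1
  7: intermediate pair 50, 1
  8: driver got 50
Execution walk:
  clip_value([4, 10, 3, 7, 7, 5, 2, 12]) -> 50  [called from scan_readings, line 26]
  merge_totals([4, 10, 3, 7, 7, 5, 2, 12], 3) -> 1  [called from scan_readings, line 27]
Log origins:
  1 — main, line 35
  2 — scan_readings, line 25
  3 — clip_value, line 2
  4 — clip_value, line 6
  5 — merge_totals, line 10
  6 — merge_totals, line 15
  7 — scan_readings, line 28
A correct fix: line 29: replace `2` with `0`.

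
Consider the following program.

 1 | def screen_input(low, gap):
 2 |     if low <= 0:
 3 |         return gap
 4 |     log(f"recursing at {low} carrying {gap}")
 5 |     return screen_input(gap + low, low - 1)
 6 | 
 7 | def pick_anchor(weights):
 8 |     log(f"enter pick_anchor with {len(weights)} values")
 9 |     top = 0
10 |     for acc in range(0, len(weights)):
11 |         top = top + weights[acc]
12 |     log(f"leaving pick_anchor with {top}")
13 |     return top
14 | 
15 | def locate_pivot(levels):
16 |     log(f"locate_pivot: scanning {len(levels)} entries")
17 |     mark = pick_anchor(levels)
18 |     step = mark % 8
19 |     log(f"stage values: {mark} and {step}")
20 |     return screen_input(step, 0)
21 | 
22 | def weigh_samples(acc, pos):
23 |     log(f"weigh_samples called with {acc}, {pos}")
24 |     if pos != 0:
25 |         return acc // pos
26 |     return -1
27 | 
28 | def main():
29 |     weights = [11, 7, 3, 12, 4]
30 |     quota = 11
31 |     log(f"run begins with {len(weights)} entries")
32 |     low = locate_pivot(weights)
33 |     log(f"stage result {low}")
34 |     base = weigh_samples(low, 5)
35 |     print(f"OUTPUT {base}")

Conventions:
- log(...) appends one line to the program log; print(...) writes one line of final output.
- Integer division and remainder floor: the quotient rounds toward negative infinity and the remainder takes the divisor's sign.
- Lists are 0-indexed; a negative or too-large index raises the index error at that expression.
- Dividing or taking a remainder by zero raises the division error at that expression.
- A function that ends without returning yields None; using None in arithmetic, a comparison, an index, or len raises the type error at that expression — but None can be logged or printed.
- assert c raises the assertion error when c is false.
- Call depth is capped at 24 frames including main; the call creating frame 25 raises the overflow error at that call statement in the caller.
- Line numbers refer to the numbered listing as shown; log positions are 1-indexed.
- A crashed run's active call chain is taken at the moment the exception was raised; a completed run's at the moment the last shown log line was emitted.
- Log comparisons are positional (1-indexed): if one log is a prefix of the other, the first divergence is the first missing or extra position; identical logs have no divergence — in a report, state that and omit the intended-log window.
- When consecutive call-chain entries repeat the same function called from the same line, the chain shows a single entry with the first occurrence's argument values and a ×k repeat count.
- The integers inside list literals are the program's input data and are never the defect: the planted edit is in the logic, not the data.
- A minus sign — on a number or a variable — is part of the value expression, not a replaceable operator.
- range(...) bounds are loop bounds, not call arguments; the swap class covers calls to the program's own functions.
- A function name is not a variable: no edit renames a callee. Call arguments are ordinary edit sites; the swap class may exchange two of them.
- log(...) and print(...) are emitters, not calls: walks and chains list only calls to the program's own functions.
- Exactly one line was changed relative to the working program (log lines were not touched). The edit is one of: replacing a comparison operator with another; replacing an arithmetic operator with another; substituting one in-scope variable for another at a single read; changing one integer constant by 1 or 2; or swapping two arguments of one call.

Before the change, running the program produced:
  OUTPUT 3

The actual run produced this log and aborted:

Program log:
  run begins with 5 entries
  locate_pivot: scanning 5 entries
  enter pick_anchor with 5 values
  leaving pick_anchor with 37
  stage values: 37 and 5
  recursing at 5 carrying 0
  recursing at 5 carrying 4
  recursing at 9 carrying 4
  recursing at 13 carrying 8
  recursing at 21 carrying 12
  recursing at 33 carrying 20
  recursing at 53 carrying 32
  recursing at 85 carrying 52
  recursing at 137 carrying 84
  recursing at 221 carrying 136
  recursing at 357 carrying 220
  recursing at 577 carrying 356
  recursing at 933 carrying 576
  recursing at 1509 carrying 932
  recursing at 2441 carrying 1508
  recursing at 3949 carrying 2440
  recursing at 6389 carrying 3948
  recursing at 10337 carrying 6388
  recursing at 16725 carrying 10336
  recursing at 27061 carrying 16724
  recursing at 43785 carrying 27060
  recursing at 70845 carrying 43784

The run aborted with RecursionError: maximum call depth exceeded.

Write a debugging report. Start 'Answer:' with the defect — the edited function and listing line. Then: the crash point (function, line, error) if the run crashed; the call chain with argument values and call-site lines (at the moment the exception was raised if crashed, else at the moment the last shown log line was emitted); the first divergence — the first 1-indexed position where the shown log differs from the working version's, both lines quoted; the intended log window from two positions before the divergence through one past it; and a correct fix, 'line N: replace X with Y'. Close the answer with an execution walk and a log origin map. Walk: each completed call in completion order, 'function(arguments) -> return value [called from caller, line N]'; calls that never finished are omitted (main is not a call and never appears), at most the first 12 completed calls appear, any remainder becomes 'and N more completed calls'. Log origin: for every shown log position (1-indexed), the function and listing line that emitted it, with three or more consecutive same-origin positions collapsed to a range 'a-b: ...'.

Answer: the defect is in screen_input at line 5.
The tell: At log position 7 the runs split — shown 'recursing at 5 carrying 4', but the working version logs 'recursing at 4 carrying 5'.
Crash: screen_input, line 5, RecursionError.
Call chain: main -> locate_pivot([11, 7, 3, 12, 4]) (called at line 32) -> screen_input(5, 0) (called at line 20) -> screen_input(5, 4) (called at line 5) ×21.
First divergence: position 7 — the shown line 'recursing at 5 carrying 4' should read 'recursing at 4 carrying 5'.
Intended log window:
  5: stage values: 37 and 5
  6: recursing at 5 carrying 0
  7: recursing at 4 carrying 5
  8: recursing at 3 carrying 9
Execution walk:
  pick_anchor([11, 7, 3, 12, 4]) -> 37  [called from locate_pivot, line 17]
Log origins:
  1: emitted by main (line 31)
  2: emitted by locate_pivot (line 16)
  3: emitted by pick_anchor (line 8)
  4: emitted by pick_anchor (line 12)
  5: emitted by locate_pivot (line 19)
  6-27: emitted by screen_input (line 4)
A correct fix: line 5: replace `screen_input(gap + low, low - 1)` with `screen_input(low - 1, gap + low)`.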